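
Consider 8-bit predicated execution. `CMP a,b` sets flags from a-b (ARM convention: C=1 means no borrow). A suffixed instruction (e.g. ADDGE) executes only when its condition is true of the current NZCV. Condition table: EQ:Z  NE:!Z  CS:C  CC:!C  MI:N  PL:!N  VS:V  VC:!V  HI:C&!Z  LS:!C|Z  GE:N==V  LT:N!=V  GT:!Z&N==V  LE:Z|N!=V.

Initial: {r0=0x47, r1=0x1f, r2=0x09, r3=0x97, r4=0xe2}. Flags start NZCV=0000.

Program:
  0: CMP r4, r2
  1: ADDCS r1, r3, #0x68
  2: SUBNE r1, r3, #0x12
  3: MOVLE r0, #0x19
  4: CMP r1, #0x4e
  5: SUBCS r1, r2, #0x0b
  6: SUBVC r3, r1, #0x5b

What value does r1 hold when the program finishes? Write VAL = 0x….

[0] flags=1010 → (cmp)
[1] flags=1010 CS?T → r1=0xff
[2] flags=1010 NE?T → r1=0x85
[3] flags=1010 LE?T → r0=0x19
[4] flags=0011 → (cmp)
[5] flags=0011 CS?T → r1=0xfe
[6] flags=0011 VC?F → skip

VAL = 0xfe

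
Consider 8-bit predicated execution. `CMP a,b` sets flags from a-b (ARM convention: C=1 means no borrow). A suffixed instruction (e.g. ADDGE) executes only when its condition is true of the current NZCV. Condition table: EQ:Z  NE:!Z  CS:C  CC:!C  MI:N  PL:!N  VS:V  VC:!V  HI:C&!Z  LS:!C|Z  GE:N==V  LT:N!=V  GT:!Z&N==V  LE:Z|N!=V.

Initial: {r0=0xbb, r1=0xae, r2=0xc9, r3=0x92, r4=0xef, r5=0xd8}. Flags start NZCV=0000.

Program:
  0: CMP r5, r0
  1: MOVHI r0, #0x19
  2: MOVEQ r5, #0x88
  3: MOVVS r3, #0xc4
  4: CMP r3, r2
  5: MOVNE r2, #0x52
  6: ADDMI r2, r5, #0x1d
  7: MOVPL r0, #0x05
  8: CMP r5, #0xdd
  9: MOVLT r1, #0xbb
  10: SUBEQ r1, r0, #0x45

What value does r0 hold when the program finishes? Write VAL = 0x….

0: ✓ CMP  NZCV=0010
1: ✓ MOVHI  r0←0x19
2: · MOVEQ
3: · MOVVS
4: ✓ CMP  NZCV=1000
5: ✓ MOVNE  r2←0x52
6: ✓ ADDMI  r2←0xf5
7: · MOVPL
8: ✓ CMP  NZCV=1000
9: ✓ MOVLT  r1←0xbb
10: · SUBEQ

VAL = 0x19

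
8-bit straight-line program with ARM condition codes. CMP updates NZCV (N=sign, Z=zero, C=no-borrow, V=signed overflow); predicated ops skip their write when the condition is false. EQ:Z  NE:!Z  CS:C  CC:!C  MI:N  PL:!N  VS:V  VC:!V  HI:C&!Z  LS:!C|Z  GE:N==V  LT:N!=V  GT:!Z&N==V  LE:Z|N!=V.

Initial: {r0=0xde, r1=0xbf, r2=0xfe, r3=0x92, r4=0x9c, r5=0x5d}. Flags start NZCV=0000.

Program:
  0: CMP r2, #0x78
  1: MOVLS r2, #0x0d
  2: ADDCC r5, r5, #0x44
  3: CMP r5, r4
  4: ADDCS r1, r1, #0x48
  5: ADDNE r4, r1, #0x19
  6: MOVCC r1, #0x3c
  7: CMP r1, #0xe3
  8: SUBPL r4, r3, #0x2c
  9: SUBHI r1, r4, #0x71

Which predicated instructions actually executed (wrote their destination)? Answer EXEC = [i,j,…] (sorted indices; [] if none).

EXEC = [5,6,8]

0: ✓ CMP  NZCV=1010
1: · MOVLS
2: · ADDCC
3: ✓ CMP  NZCV=1001
4: · ADDCS
5: ✓ ADDNE  r4←0xd8
6: ✓ MOVCC  r1←0x3c
7: ✓ CMP  NZCV=0000
8: ✓ SUBPL  r4←0x66
9: · SUBHI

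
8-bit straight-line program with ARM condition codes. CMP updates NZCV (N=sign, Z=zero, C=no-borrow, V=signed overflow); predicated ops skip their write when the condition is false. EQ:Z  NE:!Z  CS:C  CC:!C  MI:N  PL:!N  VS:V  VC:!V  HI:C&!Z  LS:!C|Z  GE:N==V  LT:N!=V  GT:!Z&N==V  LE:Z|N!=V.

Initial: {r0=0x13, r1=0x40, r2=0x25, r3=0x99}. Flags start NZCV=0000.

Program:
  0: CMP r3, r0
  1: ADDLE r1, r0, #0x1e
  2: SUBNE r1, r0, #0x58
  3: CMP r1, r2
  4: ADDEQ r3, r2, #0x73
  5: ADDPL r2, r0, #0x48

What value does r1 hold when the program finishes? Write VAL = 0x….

[0] flags=1010 → (cmp)
[1] flags=1010 LE?T → r1=0x31
[2] flags=1010 NE?T → r1=0xbb
[3] flags=1010 → (cmp)
[4] flags=1010 EQ?F → skip
[5] flags=1010 PL?F → skip

VAL = 0xbb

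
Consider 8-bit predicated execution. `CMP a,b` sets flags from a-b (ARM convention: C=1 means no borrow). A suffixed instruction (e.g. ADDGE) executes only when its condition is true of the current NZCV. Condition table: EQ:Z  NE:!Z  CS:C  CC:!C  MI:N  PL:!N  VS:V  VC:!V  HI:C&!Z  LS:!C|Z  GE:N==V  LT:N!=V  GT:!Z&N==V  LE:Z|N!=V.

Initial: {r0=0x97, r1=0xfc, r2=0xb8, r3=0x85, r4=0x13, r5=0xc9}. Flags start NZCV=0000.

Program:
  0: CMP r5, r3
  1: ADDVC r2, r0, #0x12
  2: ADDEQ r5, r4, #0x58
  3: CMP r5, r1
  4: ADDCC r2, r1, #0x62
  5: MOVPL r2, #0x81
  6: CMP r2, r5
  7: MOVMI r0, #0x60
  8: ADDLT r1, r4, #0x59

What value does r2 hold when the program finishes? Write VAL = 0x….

[0] flags=0010 → (cmp)
[1] flags=0010 VC?T → r2=0xa9
[2] flags=0010 EQ?F → skip
[3] flags=1000 → (cmp)
[4] flags=1000 CC?T → r2=0x5e
[5] flags=1000 PL?F → skip
[6] flags=1001 → (cmp)
[7] flags=1001 MI?T → r0=0x60
[8] flags=1001 LT?F → skip

VAL = 0x5e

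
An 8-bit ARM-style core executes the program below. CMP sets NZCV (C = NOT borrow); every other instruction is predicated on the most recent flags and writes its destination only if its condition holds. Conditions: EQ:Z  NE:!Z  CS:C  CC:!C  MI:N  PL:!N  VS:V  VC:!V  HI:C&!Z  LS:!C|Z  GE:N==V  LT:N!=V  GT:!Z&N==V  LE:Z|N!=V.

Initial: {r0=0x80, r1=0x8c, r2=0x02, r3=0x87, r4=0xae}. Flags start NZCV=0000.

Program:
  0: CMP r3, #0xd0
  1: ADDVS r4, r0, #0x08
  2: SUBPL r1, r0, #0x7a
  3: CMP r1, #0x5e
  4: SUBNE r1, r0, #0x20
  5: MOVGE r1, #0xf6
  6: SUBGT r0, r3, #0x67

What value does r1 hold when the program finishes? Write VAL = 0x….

VAL = 0x60

[0] flags=1000 → (cmp)
[1] flags=1000 VS?F → skip
[2] flags=1000 PL?F → skip
[3] flags=0011 → (cmp)
[4] flags=0011 NE?T → r1=0x60
[5] flags=0011 GE?F → skip
[6] flags=0011 GT?F → skip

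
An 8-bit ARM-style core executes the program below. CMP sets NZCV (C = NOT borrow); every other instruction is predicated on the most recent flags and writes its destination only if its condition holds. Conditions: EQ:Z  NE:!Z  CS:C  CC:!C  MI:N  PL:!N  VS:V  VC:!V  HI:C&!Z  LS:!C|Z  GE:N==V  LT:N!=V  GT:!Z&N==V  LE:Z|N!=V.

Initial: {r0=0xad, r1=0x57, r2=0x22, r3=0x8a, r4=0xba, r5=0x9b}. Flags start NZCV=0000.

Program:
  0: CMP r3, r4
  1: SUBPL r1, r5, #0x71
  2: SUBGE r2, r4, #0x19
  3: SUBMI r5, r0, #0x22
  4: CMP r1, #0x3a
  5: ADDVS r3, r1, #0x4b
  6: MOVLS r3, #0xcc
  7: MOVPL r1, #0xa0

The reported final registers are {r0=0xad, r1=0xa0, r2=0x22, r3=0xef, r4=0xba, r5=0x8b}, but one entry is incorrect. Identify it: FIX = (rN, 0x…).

[0] flags=1000 → (cmp)
[1] flags=1000 PL?F → skip
[2] flags=1000 GE?F → skip
[3] flags=1000 MI?T → r5=0x8b
[4] flags=0010 → (cmp)
[5] flags=0010 VS?F → skip
[6] flags=0010 LS?F → skip
[7] flags=0010 PL?T → r1=0xa0

FIX = (r3, 0x8a)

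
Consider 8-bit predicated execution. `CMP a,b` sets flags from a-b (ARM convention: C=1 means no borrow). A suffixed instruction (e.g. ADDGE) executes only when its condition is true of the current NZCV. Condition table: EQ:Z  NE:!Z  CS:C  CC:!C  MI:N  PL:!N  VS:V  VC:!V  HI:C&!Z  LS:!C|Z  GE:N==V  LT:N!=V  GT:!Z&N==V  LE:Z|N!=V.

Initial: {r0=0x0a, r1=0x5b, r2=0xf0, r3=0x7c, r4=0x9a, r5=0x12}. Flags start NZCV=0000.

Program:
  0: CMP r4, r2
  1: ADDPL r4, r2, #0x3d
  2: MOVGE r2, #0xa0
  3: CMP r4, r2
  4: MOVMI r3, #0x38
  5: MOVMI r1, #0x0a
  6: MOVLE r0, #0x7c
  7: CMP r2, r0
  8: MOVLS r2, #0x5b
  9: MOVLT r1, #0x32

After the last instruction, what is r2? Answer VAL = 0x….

VAL = 0xf0

[0] flags=1000 → (cmp)
[1] flags=1000 PL?F → skip
[2] flags=1000 GE?F → skip
[3] flags=1000 → (cmp)
[4] flags=1000 MI?T → r3=0x38
[5] flags=1000 MI?T → r1=0x0a
[6] flags=1000 LE?T → r0=0x7c
[7] flags=0011 → (cmp)
[8] flags=0011 LS?F → skip
[9] flags=0011 LT?T → r1=0x32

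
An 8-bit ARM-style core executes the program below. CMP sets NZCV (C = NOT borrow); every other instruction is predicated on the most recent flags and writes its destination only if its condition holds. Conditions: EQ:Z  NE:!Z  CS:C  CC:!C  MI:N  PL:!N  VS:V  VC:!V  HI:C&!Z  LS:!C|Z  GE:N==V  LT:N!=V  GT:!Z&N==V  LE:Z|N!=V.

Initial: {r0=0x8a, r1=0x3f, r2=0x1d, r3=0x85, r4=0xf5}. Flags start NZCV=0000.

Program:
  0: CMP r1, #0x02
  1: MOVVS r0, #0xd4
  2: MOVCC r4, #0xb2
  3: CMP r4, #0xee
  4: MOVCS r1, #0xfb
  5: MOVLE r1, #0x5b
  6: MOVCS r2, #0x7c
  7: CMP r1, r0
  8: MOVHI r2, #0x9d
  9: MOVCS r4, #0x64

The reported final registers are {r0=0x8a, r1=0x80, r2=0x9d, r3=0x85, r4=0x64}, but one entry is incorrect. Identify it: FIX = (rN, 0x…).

0: ✓ CMP  NZCV=0010
1: · MOVVS
2: · MOVCC
3: ✓ CMP  NZCV=0010
4: ✓ MOVCS  r1←0xfb
5: · MOVLE
6: ✓ MOVCS  r2←0x7c
7: ✓ CMP  NZCV=0010
8: ✓ MOVHI  r2←0x9d
9: ✓ MOVCS  r4←0x64

FIX = (r1, 0xfb)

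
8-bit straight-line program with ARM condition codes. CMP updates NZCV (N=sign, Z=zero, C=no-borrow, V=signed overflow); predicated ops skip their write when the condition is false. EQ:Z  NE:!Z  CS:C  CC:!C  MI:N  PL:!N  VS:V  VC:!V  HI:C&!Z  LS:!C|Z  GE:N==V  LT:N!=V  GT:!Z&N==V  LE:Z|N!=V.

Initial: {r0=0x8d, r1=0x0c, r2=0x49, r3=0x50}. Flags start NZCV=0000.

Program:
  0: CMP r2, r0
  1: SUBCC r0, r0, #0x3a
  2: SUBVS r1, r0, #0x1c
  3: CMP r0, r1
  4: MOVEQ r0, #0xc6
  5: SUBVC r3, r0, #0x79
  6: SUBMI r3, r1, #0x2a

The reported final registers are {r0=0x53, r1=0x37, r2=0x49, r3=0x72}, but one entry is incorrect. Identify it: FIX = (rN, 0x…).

[0] flags=1001 → (cmp)
[1] flags=1001 CC?T → r0=0x53
[2] flags=1001 VS?T → r1=0x37
[3] flags=0010 → (cmp)
[4] flags=0010 EQ?F → skip
[5] flags=0010 VC?T → r3=0xda
[6] flags=0010 MI?F → skip

FIX = (r3, 0xda)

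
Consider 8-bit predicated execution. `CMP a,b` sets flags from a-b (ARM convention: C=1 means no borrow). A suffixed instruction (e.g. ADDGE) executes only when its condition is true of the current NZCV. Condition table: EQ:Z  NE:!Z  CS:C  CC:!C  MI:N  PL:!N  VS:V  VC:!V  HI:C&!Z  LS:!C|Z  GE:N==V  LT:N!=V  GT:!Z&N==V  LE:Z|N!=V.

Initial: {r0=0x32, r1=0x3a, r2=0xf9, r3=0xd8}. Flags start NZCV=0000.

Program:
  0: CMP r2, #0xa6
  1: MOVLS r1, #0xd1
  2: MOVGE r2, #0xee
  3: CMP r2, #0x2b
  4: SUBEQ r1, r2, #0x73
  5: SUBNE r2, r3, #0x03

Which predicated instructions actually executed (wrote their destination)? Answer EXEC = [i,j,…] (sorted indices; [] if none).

EXEC = [2,5]

0: ✓ CMP  NZCV=0010
1: · MOVLS
2: ✓ MOVGE  r2←0xee
3: ✓ CMP  NZCV=1010
4: · SUBEQ
5: ✓ SUBNE  r2←0xd5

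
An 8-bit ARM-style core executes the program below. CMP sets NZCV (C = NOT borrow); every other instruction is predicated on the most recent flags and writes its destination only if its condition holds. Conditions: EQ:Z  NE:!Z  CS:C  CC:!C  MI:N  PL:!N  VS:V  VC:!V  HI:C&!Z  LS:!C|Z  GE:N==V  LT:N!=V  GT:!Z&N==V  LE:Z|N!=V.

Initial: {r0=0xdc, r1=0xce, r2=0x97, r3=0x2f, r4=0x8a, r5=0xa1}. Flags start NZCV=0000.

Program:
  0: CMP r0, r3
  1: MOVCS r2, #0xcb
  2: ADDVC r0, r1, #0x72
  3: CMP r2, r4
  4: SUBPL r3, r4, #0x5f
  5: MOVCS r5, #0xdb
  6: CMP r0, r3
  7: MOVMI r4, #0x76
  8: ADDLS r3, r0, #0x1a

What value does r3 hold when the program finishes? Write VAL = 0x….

0: ✓ CMP  NZCV=1010
1: ✓ MOVCS  r2←0xcb
2: ✓ ADDVC  r0←0x40
3: ✓ CMP  NZCV=0010
4: ✓ SUBPL  r3←0x2b
5: ✓ MOVCS  r5←0xdb
6: ✓ CMP  NZCV=0010
7: · MOVMI
8: · ADDLS

VAL = 0x2b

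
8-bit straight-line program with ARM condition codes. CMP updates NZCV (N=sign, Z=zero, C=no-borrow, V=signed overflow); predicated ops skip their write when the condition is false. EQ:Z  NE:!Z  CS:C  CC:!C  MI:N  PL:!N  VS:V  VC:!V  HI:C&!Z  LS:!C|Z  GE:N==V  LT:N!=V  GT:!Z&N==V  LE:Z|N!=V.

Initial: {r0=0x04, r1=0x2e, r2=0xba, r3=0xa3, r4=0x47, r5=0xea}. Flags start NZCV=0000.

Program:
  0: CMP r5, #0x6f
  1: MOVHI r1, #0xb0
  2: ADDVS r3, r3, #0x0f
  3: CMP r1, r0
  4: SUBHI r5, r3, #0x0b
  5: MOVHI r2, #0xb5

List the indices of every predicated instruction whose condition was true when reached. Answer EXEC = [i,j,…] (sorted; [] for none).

[0] flags=0011 → (cmp)
[1] flags=0011 HI?T → r1=0xb0
[2] flags=0011 VS?T → r3=0xb2
[3] flags=1010 → (cmp)
[4] flags=1010 HI?T → r5=0xa7
[5] flags=1010 HI?T → r2=0xb5

EXEC = [1,2,4,5]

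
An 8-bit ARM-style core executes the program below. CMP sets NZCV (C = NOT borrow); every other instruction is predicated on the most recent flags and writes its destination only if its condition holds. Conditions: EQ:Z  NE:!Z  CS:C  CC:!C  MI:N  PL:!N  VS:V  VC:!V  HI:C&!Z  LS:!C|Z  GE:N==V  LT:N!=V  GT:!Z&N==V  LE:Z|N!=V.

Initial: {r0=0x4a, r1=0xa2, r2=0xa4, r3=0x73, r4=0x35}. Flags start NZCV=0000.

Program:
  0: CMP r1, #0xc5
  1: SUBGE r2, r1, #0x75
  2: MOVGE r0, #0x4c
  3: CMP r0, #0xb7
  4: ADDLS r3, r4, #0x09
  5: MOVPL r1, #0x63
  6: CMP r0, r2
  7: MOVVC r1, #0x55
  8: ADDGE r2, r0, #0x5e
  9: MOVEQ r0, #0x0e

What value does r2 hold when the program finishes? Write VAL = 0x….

VAL = 0xa8

[0] flags=1000 → (cmp)
[1] flags=1000 GE?F → skip
[2] flags=1000 GE?F → skip
[3] flags=1001 → (cmp)
[4] flags=1001 LS?T → r3=0x3e
[5] flags=1001 PL?F → skip
[6] flags=1001 → (cmp)
[7] flags=1001 VC?F → skip
[8] flags=1001 GE?T → r2=0xa8
[9] flags=1001 EQ?F → skip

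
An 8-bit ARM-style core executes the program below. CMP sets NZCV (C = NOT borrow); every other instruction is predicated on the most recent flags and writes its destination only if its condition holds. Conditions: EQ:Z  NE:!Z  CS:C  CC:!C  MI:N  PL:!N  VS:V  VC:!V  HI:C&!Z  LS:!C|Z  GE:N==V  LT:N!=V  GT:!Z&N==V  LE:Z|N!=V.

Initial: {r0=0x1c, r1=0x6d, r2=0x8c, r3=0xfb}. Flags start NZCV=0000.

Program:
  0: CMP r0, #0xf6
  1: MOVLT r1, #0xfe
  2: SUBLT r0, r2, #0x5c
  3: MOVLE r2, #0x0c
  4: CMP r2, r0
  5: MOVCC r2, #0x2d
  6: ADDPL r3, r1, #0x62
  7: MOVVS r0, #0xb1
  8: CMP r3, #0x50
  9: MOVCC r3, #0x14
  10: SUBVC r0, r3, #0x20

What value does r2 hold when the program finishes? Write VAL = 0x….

[0] flags=0000 → (cmp)
[1] flags=0000 LT?F → skip
[2] flags=0000 LT?F → skip
[3] flags=0000 LE?F → skip
[4] flags=0011 → (cmp)
[5] flags=0011 CC?F → skip
[6] flags=0011 PL?T → r3=0xcf
[7] flags=0011 VS?T → r0=0xb1
[8] flags=0011 → (cmp)
[9] flags=0011 CC?F → skip
[10] flags=0011 VC?F → skip

VAL = 0x8c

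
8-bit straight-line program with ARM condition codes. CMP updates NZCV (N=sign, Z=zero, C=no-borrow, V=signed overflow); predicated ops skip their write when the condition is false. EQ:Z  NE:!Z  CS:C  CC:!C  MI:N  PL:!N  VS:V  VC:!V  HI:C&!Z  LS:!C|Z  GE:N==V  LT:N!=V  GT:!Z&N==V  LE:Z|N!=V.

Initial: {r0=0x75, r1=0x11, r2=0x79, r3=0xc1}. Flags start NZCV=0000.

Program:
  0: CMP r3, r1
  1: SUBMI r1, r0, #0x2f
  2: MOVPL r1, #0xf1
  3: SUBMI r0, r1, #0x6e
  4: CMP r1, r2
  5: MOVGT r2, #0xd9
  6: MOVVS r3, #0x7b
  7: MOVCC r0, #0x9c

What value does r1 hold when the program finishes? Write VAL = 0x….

VAL = 0x46

0: ✓ CMP  NZCV=1010
1: ✓ SUBMI  r1←0x46
2: · MOVPL
3: ✓ SUBMI  r0←0xd8
4: ✓ CMP  NZCV=1000
5: · MOVGT
6: · MOVVS
7: ✓ MOVCC  r0←0x9c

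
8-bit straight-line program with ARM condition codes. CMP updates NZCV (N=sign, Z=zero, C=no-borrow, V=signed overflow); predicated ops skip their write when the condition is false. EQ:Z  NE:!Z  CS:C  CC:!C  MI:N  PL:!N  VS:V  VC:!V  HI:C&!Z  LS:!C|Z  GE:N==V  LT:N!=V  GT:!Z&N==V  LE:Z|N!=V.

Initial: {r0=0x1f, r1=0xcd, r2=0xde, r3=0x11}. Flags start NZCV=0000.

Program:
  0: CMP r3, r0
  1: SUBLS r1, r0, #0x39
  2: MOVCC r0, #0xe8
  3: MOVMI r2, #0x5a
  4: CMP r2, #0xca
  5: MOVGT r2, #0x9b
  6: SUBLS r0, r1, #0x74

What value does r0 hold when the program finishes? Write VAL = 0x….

VAL = 0x72

0: ✓ CMP  NZCV=1000
1: ✓ SUBLS  r1←0xe6
2: ✓ MOVCC  r0←0xe8
3: ✓ MOVMI  r2←0x5a
4: ✓ CMP  NZCV=1001
5: ✓ MOVGT  r2←0x9b
6: ✓ SUBLS  r0←0x72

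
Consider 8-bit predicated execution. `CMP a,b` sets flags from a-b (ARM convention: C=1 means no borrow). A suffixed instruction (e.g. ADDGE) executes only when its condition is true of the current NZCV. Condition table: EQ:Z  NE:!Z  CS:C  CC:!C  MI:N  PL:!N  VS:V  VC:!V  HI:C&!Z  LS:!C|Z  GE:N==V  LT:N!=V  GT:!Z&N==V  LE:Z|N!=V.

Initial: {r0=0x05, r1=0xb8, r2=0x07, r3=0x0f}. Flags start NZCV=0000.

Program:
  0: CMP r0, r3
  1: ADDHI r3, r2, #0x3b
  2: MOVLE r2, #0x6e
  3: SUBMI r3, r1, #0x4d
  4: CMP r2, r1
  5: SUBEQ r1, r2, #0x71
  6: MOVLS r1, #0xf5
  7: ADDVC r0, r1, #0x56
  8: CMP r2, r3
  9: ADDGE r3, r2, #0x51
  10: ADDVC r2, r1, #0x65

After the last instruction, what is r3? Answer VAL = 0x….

VAL = 0xbf

[0] flags=1000 → (cmp)
[1] flags=1000 HI?F → skip
[2] flags=1000 LE?T → r2=0x6e
[3] flags=1000 MI?T → r3=0x6b
[4] flags=1001 → (cmp)
[5] flags=1001 EQ?F → skip
[6] flags=1001 LS?T → r1=0xf5
[7] flags=1001 VC?F → skip
[8] flags=0010 → (cmp)
[9] flags=0010 GE?T → r3=0xbf
[10] flags=0010 VC?T → r2=0x5a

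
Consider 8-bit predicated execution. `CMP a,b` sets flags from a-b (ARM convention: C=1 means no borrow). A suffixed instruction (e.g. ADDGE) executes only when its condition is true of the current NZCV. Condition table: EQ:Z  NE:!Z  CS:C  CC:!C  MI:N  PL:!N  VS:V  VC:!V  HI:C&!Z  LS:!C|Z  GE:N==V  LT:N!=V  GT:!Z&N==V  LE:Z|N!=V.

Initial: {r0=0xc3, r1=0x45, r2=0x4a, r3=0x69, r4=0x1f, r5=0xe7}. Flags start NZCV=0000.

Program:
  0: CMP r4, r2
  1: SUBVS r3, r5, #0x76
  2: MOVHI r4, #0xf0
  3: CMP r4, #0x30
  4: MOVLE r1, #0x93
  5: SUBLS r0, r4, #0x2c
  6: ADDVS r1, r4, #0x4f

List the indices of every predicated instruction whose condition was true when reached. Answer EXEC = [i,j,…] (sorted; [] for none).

EXEC = [4,5]

0: ✓ CMP  NZCV=1000
1: · SUBVS
2: · MOVHI
3: ✓ CMP  NZCV=1000
4: ✓ MOVLE  r1←0x93
5: ✓ SUBLS  r0←0xf3
6: · ADDVS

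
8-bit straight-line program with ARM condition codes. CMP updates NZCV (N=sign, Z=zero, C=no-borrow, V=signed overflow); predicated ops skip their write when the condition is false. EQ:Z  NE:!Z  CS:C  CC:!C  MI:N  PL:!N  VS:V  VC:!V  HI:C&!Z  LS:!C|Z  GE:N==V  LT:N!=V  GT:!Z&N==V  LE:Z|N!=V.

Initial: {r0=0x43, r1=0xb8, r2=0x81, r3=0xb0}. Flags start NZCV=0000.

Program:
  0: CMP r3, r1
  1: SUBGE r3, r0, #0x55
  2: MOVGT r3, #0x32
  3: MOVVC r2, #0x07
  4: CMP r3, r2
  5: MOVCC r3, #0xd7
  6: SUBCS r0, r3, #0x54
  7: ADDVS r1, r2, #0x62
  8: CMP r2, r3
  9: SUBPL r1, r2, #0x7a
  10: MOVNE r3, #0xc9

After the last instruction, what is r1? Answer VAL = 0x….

VAL = 0x8d

0: ✓ CMP  NZCV=1000
1: · SUBGE
2: · MOVGT
3: ✓ MOVVC  r2←0x07
4: ✓ CMP  NZCV=1010
5: · MOVCC
6: ✓ SUBCS  r0←0x5c
7: · ADDVS
8: ✓ CMP  NZCV=0000
9: ✓ SUBPL  r1←0x8d
10: ✓ MOVNE  r3←0xc9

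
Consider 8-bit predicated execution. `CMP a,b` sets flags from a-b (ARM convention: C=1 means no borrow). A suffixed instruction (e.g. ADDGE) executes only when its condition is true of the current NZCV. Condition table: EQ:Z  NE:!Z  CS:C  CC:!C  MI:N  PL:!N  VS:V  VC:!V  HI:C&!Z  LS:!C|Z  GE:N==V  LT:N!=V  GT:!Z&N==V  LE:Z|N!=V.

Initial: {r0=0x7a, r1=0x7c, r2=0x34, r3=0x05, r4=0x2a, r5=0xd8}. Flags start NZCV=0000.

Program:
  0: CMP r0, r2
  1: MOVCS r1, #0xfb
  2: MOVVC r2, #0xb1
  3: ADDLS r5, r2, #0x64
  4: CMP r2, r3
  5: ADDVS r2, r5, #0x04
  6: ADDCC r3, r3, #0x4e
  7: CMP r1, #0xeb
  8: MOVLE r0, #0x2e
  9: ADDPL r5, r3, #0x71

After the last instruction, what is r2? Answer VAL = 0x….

0: ✓ CMP  NZCV=0010
1: ✓ MOVCS  r1←0xfb
2: ✓ MOVVC  r2←0xb1
3: · ADDLS
4: ✓ CMP  NZCV=1010
5: · ADDVS
6: · ADDCC
7: ✓ CMP  NZCV=0010
8: · MOVLE
9: ✓ ADDPL  r5←0x76

VAL = 0xb1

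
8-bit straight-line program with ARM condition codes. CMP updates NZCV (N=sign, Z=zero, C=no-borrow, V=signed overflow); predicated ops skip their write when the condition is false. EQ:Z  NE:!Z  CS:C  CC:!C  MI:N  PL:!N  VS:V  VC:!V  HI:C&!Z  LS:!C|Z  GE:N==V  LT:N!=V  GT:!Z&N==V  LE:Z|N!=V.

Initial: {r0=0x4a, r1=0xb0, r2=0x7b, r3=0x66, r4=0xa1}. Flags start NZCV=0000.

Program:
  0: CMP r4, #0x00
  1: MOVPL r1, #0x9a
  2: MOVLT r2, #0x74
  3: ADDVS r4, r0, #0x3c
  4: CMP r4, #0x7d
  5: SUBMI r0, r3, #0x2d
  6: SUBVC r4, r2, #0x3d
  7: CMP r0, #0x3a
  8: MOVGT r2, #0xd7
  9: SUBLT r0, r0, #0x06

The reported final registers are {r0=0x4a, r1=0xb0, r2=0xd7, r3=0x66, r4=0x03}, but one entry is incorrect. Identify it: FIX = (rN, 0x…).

[0] flags=1010 → (cmp)
[1] flags=1010 PL?F → skip
[2] flags=1010 LT?T → r2=0x74
[3] flags=1010 VS?F → skip
[4] flags=0011 → (cmp)
[5] flags=0011 MI?F → skip
[6] flags=0011 VC?F → skip
[7] flags=0010 → (cmp)
[8] flags=0010 GT?T → r2=0xd7
[9] flags=0010 LT?F → skip

FIX = (r4, 0xa1)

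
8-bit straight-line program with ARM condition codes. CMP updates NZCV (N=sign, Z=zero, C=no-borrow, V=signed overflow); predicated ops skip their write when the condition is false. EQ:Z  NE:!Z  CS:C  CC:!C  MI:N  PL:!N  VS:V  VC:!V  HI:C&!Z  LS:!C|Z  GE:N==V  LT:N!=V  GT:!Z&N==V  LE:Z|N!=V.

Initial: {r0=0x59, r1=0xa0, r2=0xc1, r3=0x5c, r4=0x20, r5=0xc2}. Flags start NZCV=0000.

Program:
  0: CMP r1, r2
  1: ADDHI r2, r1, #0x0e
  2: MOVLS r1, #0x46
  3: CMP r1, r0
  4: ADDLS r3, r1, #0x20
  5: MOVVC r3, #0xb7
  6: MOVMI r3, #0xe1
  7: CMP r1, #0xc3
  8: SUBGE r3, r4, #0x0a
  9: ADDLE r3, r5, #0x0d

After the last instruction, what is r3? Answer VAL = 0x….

0: ✓ CMP  NZCV=1000
1: · ADDHI
2: ✓ MOVLS  r1←0x46
3: ✓ CMP  NZCV=1000
4: ✓ ADDLS  r3←0x66
5: ✓ MOVVC  r3←0xb7
6: ✓ MOVMI  r3←0xe1
7: ✓ CMP  NZCV=1001
8: ✓ SUBGE  r3←0x16
9: · ADDLE

VAL = 0x16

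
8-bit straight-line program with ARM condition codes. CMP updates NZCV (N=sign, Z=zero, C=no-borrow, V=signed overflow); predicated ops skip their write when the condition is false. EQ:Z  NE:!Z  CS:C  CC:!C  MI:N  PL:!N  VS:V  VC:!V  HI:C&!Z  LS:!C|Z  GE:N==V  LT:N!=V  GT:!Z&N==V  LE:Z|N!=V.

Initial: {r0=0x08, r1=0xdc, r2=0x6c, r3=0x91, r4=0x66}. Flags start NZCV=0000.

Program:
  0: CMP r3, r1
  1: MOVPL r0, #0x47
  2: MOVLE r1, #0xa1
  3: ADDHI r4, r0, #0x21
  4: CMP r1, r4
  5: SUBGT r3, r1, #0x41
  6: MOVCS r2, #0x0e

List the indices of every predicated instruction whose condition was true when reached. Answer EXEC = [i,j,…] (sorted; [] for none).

[0] flags=1000 → (cmp)
[1] flags=1000 PL?F → skip
[2] flags=1000 LE?T → r1=0xa1
[3] flags=1000 HI?F → skip
[4] flags=0011 → (cmp)
[5] flags=0011 GT?F → skip
[6] flags=0011 CS?T → r2=0x0e

EXEC = [2,6]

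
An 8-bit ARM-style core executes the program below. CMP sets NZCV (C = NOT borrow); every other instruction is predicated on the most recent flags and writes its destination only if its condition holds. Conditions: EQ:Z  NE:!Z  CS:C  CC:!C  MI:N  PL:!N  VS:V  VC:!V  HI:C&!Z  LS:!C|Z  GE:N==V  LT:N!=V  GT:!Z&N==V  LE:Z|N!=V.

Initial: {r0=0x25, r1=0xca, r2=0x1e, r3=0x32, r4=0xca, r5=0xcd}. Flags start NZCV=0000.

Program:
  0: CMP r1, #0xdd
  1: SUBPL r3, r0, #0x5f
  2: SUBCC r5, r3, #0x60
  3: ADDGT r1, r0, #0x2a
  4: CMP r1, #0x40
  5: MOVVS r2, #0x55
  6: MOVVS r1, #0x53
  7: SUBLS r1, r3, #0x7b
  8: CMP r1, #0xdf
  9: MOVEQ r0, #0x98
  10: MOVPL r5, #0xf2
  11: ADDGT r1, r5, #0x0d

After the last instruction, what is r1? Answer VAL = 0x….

VAL = 0xca

0: ✓ CMP  NZCV=1000
1: · SUBPL
2: ✓ SUBCC  r5←0xd2
3: · ADDGT
4: ✓ CMP  NZCV=1010
5: · MOVVS
6: · MOVVS
7: · SUBLS
8: ✓ CMP  NZCV=1000
9: · MOVEQ
10: · MOVPL
11: · ADDGT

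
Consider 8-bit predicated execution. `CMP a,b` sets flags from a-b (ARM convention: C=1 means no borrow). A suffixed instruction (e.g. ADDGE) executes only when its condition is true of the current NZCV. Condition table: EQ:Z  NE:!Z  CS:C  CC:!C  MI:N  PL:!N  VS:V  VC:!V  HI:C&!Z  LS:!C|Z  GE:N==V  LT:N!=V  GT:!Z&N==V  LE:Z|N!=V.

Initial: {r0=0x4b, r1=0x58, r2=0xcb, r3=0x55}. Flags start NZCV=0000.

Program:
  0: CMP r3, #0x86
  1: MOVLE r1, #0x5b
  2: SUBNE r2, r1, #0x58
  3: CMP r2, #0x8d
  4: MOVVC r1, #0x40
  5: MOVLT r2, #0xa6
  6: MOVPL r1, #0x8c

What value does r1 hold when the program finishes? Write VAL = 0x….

VAL = 0x8c

0: ✓ CMP  NZCV=1001
1: · MOVLE
2: ✓ SUBNE  r2←0x00
3: ✓ CMP  NZCV=0000
4: ✓ MOVVC  r1←0x40
5: · MOVLT
6: ✓ MOVPL  r1←0x8c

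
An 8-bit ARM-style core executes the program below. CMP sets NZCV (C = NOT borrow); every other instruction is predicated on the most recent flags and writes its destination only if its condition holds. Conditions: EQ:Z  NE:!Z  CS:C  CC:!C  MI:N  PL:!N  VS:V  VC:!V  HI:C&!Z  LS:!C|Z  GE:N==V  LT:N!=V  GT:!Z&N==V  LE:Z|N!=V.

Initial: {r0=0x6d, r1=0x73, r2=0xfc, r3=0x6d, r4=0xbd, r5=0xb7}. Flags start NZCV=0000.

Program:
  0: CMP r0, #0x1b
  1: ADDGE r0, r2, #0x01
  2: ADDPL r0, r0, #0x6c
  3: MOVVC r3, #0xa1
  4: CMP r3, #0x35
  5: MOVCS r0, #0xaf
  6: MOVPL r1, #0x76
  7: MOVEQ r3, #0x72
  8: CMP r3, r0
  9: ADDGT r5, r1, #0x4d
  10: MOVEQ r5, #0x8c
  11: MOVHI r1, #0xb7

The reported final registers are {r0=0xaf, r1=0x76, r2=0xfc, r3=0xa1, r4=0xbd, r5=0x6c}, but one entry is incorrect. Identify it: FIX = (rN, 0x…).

FIX = (r5, 0xb7)

[0] flags=0010 → (cmp)
[1] flags=0010 GE?T → r0=0xfd
[2] flags=0010 PL?T → r0=0x69
[3] flags=0010 VC?T → r3=0xa1
[4] flags=0011 → (cmp)
[5] flags=0011 CS?T → r0=0xaf
[6] flags=0011 PL?T → r1=0x76
[7] flags=0011 EQ?F → skip
[8] flags=1000 → (cmp)
[9] flags=1000 GT?F → skip
[10] flags=1000 EQ?F → skip
[11] flags=1000 HI?F → skip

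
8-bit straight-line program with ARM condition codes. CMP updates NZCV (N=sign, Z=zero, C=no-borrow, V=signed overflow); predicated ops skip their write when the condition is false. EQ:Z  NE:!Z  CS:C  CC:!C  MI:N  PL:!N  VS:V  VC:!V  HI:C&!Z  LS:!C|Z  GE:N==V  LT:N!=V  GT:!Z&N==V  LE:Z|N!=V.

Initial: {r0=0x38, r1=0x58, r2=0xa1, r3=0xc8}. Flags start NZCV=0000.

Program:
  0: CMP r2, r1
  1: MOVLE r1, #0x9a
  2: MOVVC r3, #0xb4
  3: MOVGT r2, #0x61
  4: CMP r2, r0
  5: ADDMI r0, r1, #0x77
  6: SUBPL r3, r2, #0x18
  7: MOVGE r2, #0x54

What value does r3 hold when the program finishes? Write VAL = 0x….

0: ✓ CMP  NZCV=0011
1: ✓ MOVLE  r1←0x9a
2: · MOVVC
3: · MOVGT
4: ✓ CMP  NZCV=0011
5: · ADDMI
6: ✓ SUBPL  r3←0x89
7: · MOVGE

VAL = 0x89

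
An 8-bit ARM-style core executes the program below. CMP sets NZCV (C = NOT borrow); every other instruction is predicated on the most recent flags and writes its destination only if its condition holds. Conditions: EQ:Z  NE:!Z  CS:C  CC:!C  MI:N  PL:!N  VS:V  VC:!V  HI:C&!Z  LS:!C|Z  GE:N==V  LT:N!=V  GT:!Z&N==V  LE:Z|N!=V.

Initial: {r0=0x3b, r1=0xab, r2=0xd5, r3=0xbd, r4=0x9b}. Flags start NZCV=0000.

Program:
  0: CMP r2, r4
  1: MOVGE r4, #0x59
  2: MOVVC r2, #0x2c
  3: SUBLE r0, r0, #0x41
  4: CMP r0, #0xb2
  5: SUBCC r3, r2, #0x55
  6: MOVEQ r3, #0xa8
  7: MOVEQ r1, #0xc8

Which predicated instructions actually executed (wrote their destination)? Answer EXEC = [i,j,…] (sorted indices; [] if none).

[0] flags=0010 → (cmp)
[1] flags=0010 GE?T → r4=0x59
[2] flags=0010 VC?T → r2=0x2c
[3] flags=0010 LE?F → skip
[4] flags=1001 → (cmp)
[5] flags=1001 CC?T → r3=0xd7
[6] flags=1001 EQ?F → skip
[7] flags=1001 EQ?F → skip

EXEC = [1,2,5]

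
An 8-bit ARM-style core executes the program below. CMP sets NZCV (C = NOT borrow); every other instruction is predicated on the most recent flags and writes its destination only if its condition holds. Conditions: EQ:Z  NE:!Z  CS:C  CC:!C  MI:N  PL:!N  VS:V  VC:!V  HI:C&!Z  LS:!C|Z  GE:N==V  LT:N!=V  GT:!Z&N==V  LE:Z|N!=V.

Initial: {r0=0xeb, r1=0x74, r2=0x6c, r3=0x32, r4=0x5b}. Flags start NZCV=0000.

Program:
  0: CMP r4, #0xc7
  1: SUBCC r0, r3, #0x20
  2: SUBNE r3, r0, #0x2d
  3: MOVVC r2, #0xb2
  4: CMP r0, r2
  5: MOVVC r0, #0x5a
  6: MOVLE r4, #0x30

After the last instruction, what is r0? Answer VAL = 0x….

VAL = 0x5a

[0] flags=1001 → (cmp)
[1] flags=1001 CC?T → r0=0x12
[2] flags=1001 NE?T → r3=0xe5
[3] flags=1001 VC?F → skip
[4] flags=1000 → (cmp)
[5] flags=1000 VC?T → r0=0x5a
[6] flags=1000 LE?T → r4=0x30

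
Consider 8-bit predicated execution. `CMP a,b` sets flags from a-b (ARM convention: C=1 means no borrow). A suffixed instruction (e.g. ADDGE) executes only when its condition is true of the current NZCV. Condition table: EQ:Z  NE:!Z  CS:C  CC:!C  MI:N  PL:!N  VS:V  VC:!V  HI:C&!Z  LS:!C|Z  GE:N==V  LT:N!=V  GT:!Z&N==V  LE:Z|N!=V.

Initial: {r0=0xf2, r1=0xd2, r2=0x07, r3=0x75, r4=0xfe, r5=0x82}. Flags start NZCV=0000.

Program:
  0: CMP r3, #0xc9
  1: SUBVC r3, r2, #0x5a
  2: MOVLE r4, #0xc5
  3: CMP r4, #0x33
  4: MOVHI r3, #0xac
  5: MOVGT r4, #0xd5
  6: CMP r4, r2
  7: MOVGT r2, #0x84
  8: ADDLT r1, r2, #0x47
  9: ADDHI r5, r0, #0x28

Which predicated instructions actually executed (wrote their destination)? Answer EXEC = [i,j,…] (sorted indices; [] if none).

EXEC = [4,8,9]

[0] flags=1001 → (cmp)
[1] flags=1001 VC?F → skip
[2] flags=1001 LE?F → skip
[3] flags=1010 → (cmp)
[4] flags=1010 HI?T → r3=0xac
[5] flags=1010 GT?F → skip
[6] flags=1010 → (cmp)
[7] flags=1010 GT?F → skip
[8] flags=1010 LT?T → r1=0x4e
[9] flags=1010 HI?T → r5=0x1a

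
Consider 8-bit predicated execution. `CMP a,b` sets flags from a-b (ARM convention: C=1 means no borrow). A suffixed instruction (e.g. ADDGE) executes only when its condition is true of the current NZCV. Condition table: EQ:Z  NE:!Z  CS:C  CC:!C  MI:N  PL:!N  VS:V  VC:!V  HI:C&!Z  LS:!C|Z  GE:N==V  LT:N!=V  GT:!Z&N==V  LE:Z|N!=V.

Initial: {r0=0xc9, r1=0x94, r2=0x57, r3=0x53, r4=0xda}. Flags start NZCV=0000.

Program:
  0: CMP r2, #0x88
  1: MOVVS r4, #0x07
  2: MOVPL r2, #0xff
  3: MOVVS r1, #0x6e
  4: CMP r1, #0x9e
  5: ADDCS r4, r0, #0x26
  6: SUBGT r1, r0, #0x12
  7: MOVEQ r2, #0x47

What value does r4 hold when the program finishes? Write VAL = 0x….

[0] flags=1001 → (cmp)
[1] flags=1001 VS?T → r4=0x07
[2] flags=1001 PL?F → skip
[3] flags=1001 VS?T → r1=0x6e
[4] flags=1001 → (cmp)
[5] flags=1001 CS?F → skip
[6] flags=1001 GT?T → r1=0xb7
[7] flags=1001 EQ?F → skip

VAL = 0x07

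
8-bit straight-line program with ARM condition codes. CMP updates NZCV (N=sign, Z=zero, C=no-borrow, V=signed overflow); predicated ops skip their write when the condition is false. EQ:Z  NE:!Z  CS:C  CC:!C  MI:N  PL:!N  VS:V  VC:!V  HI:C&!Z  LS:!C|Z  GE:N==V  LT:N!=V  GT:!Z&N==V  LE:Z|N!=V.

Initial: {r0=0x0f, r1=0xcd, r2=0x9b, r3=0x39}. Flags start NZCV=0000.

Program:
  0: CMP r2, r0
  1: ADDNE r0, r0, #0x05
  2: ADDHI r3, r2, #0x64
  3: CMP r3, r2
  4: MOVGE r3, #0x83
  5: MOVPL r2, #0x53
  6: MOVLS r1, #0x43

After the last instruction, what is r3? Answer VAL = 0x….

VAL = 0x83

0: ✓ CMP  NZCV=1010
1: ✓ ADDNE  r0←0x14
2: ✓ ADDHI  r3←0xff
3: ✓ CMP  NZCV=0010
4: ✓ MOVGE  r3←0x83
5: ✓ MOVPL  r2←0x53
6: · MOVLS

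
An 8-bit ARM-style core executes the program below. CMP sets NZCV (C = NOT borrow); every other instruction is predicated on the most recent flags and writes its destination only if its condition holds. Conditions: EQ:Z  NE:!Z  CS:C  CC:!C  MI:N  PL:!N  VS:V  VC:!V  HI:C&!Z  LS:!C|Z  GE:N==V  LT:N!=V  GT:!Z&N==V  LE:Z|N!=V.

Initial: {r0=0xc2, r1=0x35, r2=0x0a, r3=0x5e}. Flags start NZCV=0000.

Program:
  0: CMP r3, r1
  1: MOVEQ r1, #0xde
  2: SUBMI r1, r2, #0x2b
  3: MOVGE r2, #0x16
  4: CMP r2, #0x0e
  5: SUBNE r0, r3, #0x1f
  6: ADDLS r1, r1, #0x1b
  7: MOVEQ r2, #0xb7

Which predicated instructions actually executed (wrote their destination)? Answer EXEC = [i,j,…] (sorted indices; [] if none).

EXEC = [3,5]

[0] flags=0010 → (cmp)
[1] flags=0010 EQ?F → skip
[2] flags=0010 MI?F → skip
[3] flags=0010 GE?T → r2=0x16
[4] flags=0010 → (cmp)
[5] flags=0010 NE?T → r0=0x3f
[6] flags=0010 LS?F → skip
[7] flags=0010 EQ?F → skip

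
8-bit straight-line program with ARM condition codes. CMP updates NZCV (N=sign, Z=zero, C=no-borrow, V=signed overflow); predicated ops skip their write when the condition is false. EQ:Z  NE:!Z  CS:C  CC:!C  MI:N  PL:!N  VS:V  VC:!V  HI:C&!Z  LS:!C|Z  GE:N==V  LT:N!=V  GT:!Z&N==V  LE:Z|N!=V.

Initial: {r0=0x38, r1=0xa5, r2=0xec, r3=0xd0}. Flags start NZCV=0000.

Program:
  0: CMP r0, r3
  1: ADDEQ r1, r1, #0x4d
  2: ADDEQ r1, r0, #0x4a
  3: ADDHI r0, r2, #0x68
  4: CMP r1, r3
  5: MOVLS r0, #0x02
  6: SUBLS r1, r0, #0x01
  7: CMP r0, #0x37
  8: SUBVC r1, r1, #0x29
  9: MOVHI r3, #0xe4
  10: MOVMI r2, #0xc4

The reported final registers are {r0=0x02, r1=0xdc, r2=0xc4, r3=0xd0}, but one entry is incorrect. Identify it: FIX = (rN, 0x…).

FIX = (r1, 0xd8)

[0] flags=0000 → (cmp)
[1] flags=0000 EQ?F → skip
[2] flags=0000 EQ?F → skip
[3] flags=0000 HI?F → skip
[4] flags=1000 → (cmp)
[5] flags=1000 LS?T → r0=0x02
[6] flags=1000 LS?T → r1=0x01
[7] flags=1000 → (cmp)
[8] flags=1000 VC?T → r1=0xd8
[9] flags=1000 HI?F → skip
[10] flags=1000 MI?T → r2=0xc4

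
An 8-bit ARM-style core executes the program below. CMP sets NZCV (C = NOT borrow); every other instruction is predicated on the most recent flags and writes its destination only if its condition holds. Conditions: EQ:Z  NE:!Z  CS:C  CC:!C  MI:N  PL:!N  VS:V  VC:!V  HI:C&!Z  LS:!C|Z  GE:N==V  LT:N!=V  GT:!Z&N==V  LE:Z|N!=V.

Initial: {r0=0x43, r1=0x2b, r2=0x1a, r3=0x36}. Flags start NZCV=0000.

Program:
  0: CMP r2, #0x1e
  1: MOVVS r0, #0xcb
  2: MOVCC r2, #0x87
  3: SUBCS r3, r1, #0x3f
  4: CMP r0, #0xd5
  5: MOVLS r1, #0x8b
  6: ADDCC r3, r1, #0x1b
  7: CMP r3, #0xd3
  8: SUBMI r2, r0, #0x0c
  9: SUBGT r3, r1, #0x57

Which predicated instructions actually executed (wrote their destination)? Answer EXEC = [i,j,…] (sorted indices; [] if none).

0: ✓ CMP  NZCV=1000
1: · MOVVS
2: ✓ MOVCC  r2←0x87
3: · SUBCS
4: ✓ CMP  NZCV=0000
5: ✓ MOVLS  r1←0x8b
6: ✓ ADDCC  r3←0xa6
7: ✓ CMP  NZCV=1000
8: ✓ SUBMI  r2←0x37
9: · SUBGT

EXEC = [2,5,6,8]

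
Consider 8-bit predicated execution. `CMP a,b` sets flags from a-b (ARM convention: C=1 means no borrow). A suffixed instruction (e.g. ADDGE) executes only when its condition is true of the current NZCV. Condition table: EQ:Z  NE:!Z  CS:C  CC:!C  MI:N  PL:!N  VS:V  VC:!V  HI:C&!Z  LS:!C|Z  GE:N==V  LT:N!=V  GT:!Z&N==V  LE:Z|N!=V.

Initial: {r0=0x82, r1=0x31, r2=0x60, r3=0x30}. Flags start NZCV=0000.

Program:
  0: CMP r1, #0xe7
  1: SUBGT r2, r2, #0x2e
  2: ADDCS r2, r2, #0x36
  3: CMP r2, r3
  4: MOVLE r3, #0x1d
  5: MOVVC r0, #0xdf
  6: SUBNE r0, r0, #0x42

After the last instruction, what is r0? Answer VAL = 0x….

VAL = 0x9d

[0] flags=0000 → (cmp)
[1] flags=0000 GT?T → r2=0x32
[2] flags=0000 CS?F → skip
[3] flags=0010 → (cmp)
[4] flags=0010 LE?F → skip
[5] flags=0010 VC?T → r0=0xdf
[6] flags=0010 NE?T → r0=0x9d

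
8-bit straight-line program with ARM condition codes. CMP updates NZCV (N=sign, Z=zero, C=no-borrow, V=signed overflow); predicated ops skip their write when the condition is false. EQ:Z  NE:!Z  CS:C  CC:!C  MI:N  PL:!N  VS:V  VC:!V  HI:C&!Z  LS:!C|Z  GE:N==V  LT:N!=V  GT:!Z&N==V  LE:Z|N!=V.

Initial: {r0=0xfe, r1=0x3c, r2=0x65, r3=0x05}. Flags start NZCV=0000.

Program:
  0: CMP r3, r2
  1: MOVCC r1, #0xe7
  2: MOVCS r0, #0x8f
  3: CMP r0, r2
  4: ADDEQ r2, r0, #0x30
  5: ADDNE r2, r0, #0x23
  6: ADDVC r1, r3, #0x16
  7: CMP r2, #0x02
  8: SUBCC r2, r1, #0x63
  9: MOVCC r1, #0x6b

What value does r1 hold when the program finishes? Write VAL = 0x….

[0] flags=1000 → (cmp)
[1] flags=1000 CC?T → r1=0xe7
[2] flags=1000 CS?F → skip
[3] flags=1010 → (cmp)
[4] flags=1010 EQ?F → skip
[5] flags=1010 NE?T → r2=0x21
[6] flags=1010 VC?T → r1=0x1b
[7] flags=0010 → (cmp)
[8] flags=0010 CC?F → skip
[9] flags=0010 CC?F → skip

VAL = 0x1b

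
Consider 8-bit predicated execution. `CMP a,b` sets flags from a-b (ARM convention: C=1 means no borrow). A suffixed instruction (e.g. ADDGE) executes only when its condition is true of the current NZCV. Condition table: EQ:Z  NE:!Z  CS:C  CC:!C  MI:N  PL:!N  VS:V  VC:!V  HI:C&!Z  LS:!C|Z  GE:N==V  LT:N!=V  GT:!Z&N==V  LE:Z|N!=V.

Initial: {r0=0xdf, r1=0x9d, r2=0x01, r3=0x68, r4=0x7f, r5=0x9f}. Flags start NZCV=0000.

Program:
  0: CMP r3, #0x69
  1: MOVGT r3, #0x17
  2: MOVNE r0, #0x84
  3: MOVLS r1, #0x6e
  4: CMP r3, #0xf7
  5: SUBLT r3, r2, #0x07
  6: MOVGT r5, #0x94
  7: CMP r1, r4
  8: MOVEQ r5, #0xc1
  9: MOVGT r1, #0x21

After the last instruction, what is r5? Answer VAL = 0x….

VAL = 0x94

0: ✓ CMP  NZCV=1000
1: · MOVGT
2: ✓ MOVNE  r0←0x84
3: ✓ MOVLS  r1←0x6e
4: ✓ CMP  NZCV=0000
5: · SUBLT
6: ✓ MOVGT  r5←0x94
7: ✓ CMP  NZCV=1000
8: · MOVEQ
9: · MOVGT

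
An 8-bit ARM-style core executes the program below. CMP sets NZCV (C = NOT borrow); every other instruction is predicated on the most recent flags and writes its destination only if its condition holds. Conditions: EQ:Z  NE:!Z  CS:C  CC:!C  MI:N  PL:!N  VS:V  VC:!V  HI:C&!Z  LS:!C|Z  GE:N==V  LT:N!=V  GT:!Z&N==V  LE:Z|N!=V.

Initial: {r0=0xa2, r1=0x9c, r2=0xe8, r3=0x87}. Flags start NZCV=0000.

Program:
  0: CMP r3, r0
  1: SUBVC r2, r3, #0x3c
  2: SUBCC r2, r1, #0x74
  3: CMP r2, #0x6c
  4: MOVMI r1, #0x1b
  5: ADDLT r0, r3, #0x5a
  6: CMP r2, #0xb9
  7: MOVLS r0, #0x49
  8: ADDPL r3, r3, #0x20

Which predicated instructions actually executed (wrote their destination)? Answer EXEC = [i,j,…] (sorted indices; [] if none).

0: ✓ CMP  NZCV=1000
1: ✓ SUBVC  r2←0x4b
2: ✓ SUBCC  r2←0x28
3: ✓ CMP  NZCV=1000
4: ✓ MOVMI  r1←0x1b
5: ✓ ADDLT  r0←0xe1
6: ✓ CMP  NZCV=0000
7: ✓ MOVLS  r0←0x49
8: ✓ ADDPL  r3←0xa7

EXEC = [1,2,4,5,7,8]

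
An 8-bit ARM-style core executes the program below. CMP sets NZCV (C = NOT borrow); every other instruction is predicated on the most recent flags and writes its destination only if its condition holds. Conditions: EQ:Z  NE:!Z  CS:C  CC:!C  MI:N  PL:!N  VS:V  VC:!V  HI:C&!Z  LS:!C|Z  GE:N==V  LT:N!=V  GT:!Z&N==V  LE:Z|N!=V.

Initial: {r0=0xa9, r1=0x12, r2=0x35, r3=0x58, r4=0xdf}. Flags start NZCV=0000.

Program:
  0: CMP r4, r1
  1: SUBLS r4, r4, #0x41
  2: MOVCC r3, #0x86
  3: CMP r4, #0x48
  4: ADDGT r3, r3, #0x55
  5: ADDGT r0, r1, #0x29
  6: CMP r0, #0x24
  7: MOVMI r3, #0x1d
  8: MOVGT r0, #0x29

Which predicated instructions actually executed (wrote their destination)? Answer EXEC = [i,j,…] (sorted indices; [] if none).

0: ✓ CMP  NZCV=1010
1: · SUBLS
2: · MOVCC
3: ✓ CMP  NZCV=1010
4: · ADDGT
5: · ADDGT
6: ✓ CMP  NZCV=1010
7: ✓ MOVMI  r3←0x1d
8: · MOVGT

EXEC = [7]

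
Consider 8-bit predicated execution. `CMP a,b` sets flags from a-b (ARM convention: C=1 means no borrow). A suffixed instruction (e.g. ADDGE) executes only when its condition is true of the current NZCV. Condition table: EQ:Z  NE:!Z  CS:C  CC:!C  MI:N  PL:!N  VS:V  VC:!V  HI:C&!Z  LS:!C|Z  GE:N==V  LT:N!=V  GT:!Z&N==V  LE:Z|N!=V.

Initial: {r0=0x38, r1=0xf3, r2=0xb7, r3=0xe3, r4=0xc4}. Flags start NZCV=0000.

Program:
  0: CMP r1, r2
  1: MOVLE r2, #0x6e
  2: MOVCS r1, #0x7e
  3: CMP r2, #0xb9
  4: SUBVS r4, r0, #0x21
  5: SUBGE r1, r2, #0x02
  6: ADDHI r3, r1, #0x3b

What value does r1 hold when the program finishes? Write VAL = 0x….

VAL = 0x7e

0: ✓ CMP  NZCV=0010
1: · MOVLE
2: ✓ MOVCS  r1←0x7e
3: ✓ CMP  NZCV=1000
4: · SUBVS
5: · SUBGE
6: · ADDHI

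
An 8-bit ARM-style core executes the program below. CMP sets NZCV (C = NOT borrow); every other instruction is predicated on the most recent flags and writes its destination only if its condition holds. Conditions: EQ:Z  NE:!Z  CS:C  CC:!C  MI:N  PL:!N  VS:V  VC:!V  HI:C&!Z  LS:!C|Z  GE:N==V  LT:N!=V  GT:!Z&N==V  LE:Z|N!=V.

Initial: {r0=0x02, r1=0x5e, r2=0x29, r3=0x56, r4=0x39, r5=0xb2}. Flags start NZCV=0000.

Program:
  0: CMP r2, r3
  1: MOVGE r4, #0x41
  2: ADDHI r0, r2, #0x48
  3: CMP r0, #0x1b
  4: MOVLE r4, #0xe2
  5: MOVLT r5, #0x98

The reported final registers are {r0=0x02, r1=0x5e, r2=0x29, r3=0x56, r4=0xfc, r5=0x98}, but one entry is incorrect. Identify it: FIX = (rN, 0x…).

FIX = (r4, 0xe2)

0: ✓ CMP  NZCV=1000
1: · MOVGE
2: · ADDHI
3: ✓ CMP  NZCV=1000
4: ✓ MOVLE  r4←0xe2
5: ✓ MOVLT  r5←0x98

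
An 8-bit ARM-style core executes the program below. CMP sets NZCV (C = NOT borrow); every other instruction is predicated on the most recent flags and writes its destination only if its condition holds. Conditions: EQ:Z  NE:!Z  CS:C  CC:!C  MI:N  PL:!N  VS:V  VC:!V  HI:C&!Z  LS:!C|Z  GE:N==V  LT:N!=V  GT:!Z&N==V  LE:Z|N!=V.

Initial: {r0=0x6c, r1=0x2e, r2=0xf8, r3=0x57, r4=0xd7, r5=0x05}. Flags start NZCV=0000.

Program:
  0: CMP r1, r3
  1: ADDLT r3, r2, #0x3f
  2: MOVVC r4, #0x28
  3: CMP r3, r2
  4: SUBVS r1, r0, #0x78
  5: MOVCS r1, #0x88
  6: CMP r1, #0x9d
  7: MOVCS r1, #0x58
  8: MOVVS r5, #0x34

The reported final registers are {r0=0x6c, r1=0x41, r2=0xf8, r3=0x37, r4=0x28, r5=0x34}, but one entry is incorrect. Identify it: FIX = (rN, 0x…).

FIX = (r1, 0x2e)

[0] flags=1000 → (cmp)
[1] flags=1000 LT?T → r3=0x37
[2] flags=1000 VC?T → r4=0x28
[3] flags=0000 → (cmp)
[4] flags=0000 VS?F → skip
[5] flags=0000 CS?F → skip
[6] flags=1001 → (cmp)
[7] flags=1001 CS?F → skip
[8] flags=1001 VS?T → r5=0x34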